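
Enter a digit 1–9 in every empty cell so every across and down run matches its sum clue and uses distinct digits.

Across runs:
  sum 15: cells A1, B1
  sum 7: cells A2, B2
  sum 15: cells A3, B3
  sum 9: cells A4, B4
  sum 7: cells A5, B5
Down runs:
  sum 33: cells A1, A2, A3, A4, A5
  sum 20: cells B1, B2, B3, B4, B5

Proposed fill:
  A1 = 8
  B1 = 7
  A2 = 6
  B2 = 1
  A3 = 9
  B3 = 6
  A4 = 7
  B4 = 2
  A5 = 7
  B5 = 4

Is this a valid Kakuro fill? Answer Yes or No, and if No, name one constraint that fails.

No — the across run A5–B5 sums to 11, not 7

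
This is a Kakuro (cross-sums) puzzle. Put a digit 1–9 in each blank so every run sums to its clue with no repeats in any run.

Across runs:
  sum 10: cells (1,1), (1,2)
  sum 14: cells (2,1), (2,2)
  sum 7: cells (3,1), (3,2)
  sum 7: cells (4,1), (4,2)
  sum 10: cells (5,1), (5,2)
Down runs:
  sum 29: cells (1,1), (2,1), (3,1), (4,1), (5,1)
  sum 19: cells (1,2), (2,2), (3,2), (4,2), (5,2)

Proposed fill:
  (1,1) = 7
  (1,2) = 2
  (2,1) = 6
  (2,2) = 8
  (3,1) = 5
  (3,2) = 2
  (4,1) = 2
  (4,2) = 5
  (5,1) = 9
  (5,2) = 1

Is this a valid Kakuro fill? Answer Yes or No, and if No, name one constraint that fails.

No — the down run (1,2)–(5,2) sums to 18, not 19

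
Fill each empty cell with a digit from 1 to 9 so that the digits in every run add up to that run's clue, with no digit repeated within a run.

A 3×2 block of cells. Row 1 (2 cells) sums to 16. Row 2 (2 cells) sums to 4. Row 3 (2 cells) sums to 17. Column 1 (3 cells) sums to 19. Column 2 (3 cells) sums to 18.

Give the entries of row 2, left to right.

16 in 2 cells must be {7,9}; 4 in 2 cells must be {1,3}; 17 in 2 cells must be {8,9}.
The 4 across and the 19 down share only 3, so (2,1) = 3.
(2,2) = 4 − 3 = 1 completes the 4 across.
Given what's placed, (3,1) must be 9 to fit the 17 across and 19 down.
(3,2) = 17 − 9 = 8 completes the 17 across.
(1,1) = 19 − 12 = 7 completes the 19 down.
(1,2) = 16 − 7 = 9 completes the 16 across.

3 1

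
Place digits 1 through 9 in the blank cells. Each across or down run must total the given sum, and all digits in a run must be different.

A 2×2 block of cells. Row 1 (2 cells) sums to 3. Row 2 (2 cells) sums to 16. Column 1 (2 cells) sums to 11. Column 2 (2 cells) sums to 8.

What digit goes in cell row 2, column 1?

9

3 in 2 cells must be {1,2}; 16 in 2 cells must be {7,9}.
The 3 across and the 11 down share only 2, so (1,1) = 2.
(1,2) = 3 − 2 = 1 completes the 3 across.
(2,1) = 11 − 2 = 9 completes the 11 down.
(2,2) = 16 − 9 = 7 completes the 16 across.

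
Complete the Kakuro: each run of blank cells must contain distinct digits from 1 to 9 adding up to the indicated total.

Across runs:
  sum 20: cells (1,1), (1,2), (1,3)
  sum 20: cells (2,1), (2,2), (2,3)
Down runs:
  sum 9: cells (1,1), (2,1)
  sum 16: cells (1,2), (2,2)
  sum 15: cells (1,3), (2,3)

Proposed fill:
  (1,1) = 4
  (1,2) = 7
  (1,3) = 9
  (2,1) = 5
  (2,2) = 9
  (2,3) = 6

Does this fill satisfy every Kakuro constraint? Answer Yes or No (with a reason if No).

Across: 4+7+9=20; 5+9+6=20. Down: 4+5=9; 7+9=16; 9+6=15. No digit repeats within any run.

Yes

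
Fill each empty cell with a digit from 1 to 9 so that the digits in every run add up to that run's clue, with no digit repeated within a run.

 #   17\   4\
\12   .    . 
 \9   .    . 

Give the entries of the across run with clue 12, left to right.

17 in 2 cells must be {8,9}; 4 in 2 cells must be {1,3}.
The 12 across and the 4 down share only 3, so R1C2 = 3.
The 9 across and the 17 down share only 8, so R2C1 = 8.
R2C2 = 9 − 8 = 1 completes the 9 across.
R1C1 = 12 − 3 = 9 completes the 12 across.

9, 3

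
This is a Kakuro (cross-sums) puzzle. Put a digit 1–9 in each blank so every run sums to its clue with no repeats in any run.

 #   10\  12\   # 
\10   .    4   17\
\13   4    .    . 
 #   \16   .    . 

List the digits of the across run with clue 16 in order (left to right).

7, 9

16 in 2 cells must be {7,9}; 17 in 2 cells must be {8,9}.
R1C1 = 10 − 4 = 6 completes the 10 across.
R2C3 = 8: the only remaining digit allowed by both the 13 across and the 17 down.
R3C2 = 7: the only remaining digit allowed by both the 16 across and the 12 down.
R3C3 = 16 − 7 = 9 completes the 16 across.
R2C2 = 13 − 12 = 1 completes the 13 across.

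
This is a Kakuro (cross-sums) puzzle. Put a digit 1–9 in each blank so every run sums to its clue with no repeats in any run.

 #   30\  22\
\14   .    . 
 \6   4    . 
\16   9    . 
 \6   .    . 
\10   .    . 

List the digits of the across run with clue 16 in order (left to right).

9, 7

16 in 2 cells must be {7,9}.
R2C2 = 6 − 4 = 2 completes the 6 across.
R3C2 = 16 − 9 = 7 completes the 16 across.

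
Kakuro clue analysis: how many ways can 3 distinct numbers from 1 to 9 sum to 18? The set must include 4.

3 distinct digits from 1–9 sum between 6 and 24.
Keeping only sets containing 4.
Enumerating: {4,5,9}, {4,6,8}.

2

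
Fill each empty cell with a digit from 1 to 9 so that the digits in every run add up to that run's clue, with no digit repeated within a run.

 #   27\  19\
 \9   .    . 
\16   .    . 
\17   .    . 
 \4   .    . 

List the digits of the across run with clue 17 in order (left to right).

8 9

16 in 2 cells must be {7,9}; 17 in 2 cells must be {8,9}; 4 in 2 cells must be {1,3}.
Only 3 fits R4C1 under both its across sum 4 and down sum 27.
R4C2 = 4 − 3 = 1 completes the 4 across.
Nothing is forced directly, so branch on R1C1, whose candidates are 7 or 8. If R1C1 = 8: then R1C2 would have to be in {1} for the 9 across but in {2,3,4,5,6,7,8,9} for the 19 down — contradiction. So R1C1 = 7.
R1C2 = 9 − 7 = 2 completes the 9 across.
R2C1 = 9: the only remaining digit allowed by both the 16 across and the 27 down.
R2C2 = 16 − 9 = 7 completes the 16 across.
R3C1 = 27 − 19 = 8 completes the 27 down.
R3C2 = 17 − 8 = 9 completes the 17 across.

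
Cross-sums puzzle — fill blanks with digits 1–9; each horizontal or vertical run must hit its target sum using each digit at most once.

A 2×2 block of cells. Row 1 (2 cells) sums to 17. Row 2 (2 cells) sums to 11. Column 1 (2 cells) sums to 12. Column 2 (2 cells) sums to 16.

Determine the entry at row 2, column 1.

17 in 2 cells must be {8,9}; 16 in 2 cells must be {7,9}.
The 17 across and the 16 down share only 9, so (1,2) = 9.
(2,2) = 16 − 9 = 7 completes the 16 down.
(1,1) = 17 − 9 = 8 completes the 17 across.
(2,1) = 11 − 7 = 4 completes the 11 across.

4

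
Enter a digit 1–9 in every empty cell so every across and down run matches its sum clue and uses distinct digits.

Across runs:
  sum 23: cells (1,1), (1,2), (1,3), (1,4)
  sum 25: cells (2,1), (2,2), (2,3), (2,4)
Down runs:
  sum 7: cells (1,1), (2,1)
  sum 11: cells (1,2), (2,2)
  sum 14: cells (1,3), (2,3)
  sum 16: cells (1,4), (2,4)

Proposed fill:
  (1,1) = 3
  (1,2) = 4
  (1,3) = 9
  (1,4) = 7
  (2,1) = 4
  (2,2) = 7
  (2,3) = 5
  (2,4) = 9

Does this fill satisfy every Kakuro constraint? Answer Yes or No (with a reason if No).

Across: 3+4+9+7=23; 4+7+5+9=25. Down: 3+4=7; 4+7=11; 9+5=14; 7+9=16. No digit repeats within any run.

Yes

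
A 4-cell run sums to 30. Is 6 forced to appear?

Yes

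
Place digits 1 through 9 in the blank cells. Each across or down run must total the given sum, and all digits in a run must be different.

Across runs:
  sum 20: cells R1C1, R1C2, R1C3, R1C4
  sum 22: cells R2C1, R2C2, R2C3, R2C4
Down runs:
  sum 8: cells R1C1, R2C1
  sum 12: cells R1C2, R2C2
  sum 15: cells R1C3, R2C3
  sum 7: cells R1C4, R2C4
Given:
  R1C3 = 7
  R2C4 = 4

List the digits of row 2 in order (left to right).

7 3 8 4

R1C4 = 7 − 4 = 3 completes the 7 down.
R2C3 = 15 − 7 = 8 completes the 15 down.
Nothing is forced directly, so branch on R2C1, whose candidates are 1 or 3 or 7. If R2C1 = 1: then R1C1 would have to be in {1,2,4,6,8,9} for the 20 across but in {7} for the 8 down — contradiction. If R2C1 = 3: then R1C1 would have to be in {1,2,4,6,8,9} for the 20 across but in {5} for the 8 down — contradiction. So R2C1 = 7.
R1C1 = 8 − 7 = 1 completes the 8 down.
R1C2 = 20 − 11 = 9 completes the 20 across.
R2C2 = 22 − 19 = 3 completes the 22 across.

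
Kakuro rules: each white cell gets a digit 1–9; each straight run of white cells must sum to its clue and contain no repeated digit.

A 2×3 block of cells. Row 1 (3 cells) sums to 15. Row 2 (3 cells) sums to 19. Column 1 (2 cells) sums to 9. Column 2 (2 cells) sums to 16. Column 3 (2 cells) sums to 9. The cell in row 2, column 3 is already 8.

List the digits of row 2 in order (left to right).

16 in 2 cells must be {7,9}.
(1,3) = 9 − 8 = 1 completes the 9 down.
(1,2) = 9: the only remaining digit allowed by both the 15 across and the 16 down.
(2,2) = 16 − 9 = 7 completes the 16 down.
(1,1) = 15 − 10 = 5 completes the 15 across.
(2,1) = 19 − 15 = 4 completes the 19 across.

4 7 8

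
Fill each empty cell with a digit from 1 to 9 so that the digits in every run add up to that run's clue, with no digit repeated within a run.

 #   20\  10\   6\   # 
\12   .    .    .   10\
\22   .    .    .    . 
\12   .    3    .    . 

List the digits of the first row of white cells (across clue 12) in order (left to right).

9 1 2

6 in 3 cells must be {1,2,3}.
Given what's placed, R3C1 must be 6 to fit the 12 across and 20 down.
Nothing is forced directly, so branch on R3C3, whose candidates are 1 or 2. If R3C3 = 2: that forces R3C4 = 1, R2C4 = 9, R2C1 = 5, R2C3 = 1, R1C1 = 9, after which R1C3 would have to be in {1,2} for the 12 across but in {3} for the 6 down — contradiction. So R3C3 = 1.
R3C4 = 12 − 10 = 2 completes the 12 across.
R2C4 = 10 − 2 = 8 completes the 10 down.
No cell is forced outright now. R1C3 can only be 2 or 3 (the digits allowed by both its 12 across and its 6 down). If R1C3 = 3: that forces R1C1 = 5, after which R1C2 would have to be in {4} for the 12 across but in {1,2,5,6} for the 10 down — contradiction. So R1C3 = 2.
Given what's placed, R1C1 must be 9 to fit the 12 across and 20 down.
R1C2 = 12 − 11 = 1 completes the 12 across.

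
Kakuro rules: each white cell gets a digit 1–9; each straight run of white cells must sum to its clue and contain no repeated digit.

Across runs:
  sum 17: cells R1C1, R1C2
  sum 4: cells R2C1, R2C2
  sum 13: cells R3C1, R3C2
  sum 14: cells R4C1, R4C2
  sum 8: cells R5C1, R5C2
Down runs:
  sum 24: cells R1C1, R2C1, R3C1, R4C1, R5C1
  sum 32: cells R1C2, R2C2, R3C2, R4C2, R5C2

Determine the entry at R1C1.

17 in 2 cells must be {8,9}; 4 in 2 cells must be {1,3}.
Only 3 fits R2C2 under both its across sum 4 and down sum 32.
R2C1 = 4 − 3 = 1 completes the 4 across.
Nothing is forced directly, so branch on R5C2, whose candidates are 5 or 7. If R5C2 = 7: then R5C1 would have to be in {1} for the 8 across but in {2,3,4,5,6,7,8,9} for the 24 down — contradiction. So R5C2 = 5.
R5C1 = 8 − 5 = 3 completes the 8 across.
No cell is forced outright now. R1C1 can only be 8 or 9 (the digits allowed by both its 17 across and its 24 down). If R1C1 = 8: that forces R1C2 = 9, R4C1 = 5, after which R4C2 would have to be in {9} for the 14 across but in {7,8} for the 32 down — contradiction. So R1C1 = 9.

9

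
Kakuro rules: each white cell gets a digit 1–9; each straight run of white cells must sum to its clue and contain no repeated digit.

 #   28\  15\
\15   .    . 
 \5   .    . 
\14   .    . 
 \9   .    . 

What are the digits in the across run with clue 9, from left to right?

Only 4 fits R2C1 under both its across sum 5 and down sum 28.
R2C2 = 5 − 4 = 1 completes the 5 across.
Nothing is forced directly, so branch on R3C1, whose candidates are 8 or 9. If R3C1 = 8: that forces R3C2 = 6, R4C1 = 7, after which R4C2 would have to be in {2} for the 9 across but in {3,5} for the 15 down — contradiction. So R3C1 = 9.
R3C2 = 14 − 9 = 5 completes the 14 across.
No cell is forced outright now. R1C1 can only be 7 or 8 (the digits allowed by both its 15 across and its 28 down). If R1C1 = 7: then R1C2 would have to be in {8} for the 15 across but in {2,3,6,7} for the 15 down — contradiction. So R1C1 = 8.
R1C2 = 15 − 8 = 7 completes the 15 across.
R4C1 = 28 − 21 = 7 completes the 28 down.
R4C2 = 9 − 7 = 2 completes the 9 across.

7 2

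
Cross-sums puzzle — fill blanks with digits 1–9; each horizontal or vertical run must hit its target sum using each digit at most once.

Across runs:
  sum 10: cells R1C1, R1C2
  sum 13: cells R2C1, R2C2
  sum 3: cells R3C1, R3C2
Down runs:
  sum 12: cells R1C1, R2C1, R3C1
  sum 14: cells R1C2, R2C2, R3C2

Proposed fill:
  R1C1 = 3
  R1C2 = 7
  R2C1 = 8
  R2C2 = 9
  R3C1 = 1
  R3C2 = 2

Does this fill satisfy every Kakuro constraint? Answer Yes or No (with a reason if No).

No — the across run R2C1–R2C2 sums to 17, not 13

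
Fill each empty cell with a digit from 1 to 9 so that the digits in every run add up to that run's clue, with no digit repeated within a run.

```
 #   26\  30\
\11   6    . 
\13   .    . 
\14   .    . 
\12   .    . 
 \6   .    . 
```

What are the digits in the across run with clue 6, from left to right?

4, 2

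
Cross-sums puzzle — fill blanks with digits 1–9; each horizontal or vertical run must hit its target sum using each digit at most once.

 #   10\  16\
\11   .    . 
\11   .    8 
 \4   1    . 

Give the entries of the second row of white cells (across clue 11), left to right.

4 in 2 cells must be {1,3}.
R2C1 = 11 − 8 = 3 completes the 11 across.
R3C2 = 4 − 1 = 3 completes the 4 across.
R1C1 = 10 − 4 = 6 completes the 10 down.
R1C2 = 11 − 6 = 5 completes the 11 across.

3 8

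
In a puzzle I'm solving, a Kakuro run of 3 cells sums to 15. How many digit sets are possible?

8

3 distinct digits from 1–9 sum between 6 and 24.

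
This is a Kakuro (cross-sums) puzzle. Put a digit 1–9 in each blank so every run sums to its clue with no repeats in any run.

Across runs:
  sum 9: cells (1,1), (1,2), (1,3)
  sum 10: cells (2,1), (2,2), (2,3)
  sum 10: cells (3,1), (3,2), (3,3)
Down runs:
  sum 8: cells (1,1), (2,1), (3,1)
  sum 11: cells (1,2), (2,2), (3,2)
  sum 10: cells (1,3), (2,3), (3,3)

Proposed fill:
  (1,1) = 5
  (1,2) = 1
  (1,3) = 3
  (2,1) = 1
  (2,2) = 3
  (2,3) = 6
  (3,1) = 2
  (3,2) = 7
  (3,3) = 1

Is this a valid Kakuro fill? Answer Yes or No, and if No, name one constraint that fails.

Yes

Across: 5+1+3=9; 1+3+6=10; 2+7+1=10. Down: 5+1+2=8; 1+3+7=11; 3+6+1=10. No digit repeats within any run.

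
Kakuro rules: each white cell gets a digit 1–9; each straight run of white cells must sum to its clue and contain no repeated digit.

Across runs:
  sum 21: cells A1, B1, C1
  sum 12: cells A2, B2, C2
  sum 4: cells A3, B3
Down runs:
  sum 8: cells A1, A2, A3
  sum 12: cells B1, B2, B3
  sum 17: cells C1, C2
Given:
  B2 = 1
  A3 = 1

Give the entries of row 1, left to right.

4 8 9

4 in 2 cells must be {1,3}; 17 in 2 cells must be {8,9}.
B3 = 4 − 1 = 3 completes the 4 across.
B1 = 12 − 4 = 8 completes the 12 down.
Given what's placed, C1 must be 9 to fit the 21 across and 17 down.
C2 = 17 − 9 = 8 completes the 17 down.
A1 = 21 − 17 = 4 completes the 21 across.
A2 = 12 − 9 = 3 completes the 12 across.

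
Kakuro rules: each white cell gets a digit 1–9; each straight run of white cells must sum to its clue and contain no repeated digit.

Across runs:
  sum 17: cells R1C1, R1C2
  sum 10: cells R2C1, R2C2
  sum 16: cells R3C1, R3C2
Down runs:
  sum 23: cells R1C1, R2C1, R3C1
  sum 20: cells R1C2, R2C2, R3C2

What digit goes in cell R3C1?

9

17 in 2 cells must be {8,9}; 16 in 2 cells must be {7,9}; 23 in 3 cells must be {6,8,9}.
The 16 across and the 23 down share only 9, so R3C1 = 9.
R3C2 = 16 − 9 = 7 completes the 16 across.
Given what's placed, R1C1 must be 8 to fit the 17 across and 23 down.
R1C2 = 17 − 8 = 9 completes the 17 across.
R2C1 = 23 − 17 = 6 completes the 23 down.
R2C2 = 10 − 6 = 4 completes the 10 across.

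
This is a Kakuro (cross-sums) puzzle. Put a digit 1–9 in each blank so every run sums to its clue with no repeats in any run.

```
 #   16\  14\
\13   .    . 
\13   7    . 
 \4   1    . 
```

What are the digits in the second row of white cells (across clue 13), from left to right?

7, 6

4 in 2 cells must be {1,3}.
R1C1 = 16 − 8 = 8 completes the 16 down.
R1C2 = 13 − 8 = 5 completes the 13 across.
R2C2 = 13 − 7 = 6 completes the 13 across.
R3C2 = 4 − 1 = 3 completes the 4 across.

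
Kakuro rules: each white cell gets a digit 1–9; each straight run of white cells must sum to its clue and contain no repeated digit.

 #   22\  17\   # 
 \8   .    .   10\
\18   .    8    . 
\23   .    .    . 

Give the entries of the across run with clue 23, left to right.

23 in 3 cells must be {6,8,9}.
R3C2 = 6: the only remaining digit allowed by both the 23 across and the 17 down.
R1C2 = 17 − 14 = 3 completes the 17 down.
R1C1 = 8 − 3 = 5 completes the 8 across.
R2C1 = 9: the only remaining digit allowed by both the 18 across and the 22 down.
R2C3 = 18 − 17 = 1 completes the 18 across.
R3C1 = 22 − 14 = 8 completes the 22 down.
R3C3 = 23 − 14 = 9 completes the 23 across.

8 6 9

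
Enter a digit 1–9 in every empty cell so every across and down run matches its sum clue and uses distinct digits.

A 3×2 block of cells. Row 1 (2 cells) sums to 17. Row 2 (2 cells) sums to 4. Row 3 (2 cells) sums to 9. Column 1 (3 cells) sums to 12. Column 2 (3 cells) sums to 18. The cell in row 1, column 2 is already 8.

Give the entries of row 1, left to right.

17 in 2 cells must be {8,9}; 4 in 2 cells must be {1,3}.
(1,1) = 17 − 8 = 9 completes the 17 across.
(2,1) = 1: the only remaining digit allowed by both the 4 across and the 12 down.
(2,2) = 4 − 1 = 3 completes the 4 across.
(3,1) = 12 − 10 = 2 completes the 12 down.
(3,2) = 9 − 2 = 7 completes the 9 across.

9 8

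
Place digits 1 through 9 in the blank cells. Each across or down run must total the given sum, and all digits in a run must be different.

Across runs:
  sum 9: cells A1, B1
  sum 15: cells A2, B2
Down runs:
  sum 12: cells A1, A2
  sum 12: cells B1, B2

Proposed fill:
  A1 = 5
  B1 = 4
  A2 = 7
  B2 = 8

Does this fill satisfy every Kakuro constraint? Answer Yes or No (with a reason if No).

Yes

Across: 5+4=9; 7+8=15. Down: 5+7=12; 4+8=12. No digit repeats within any run.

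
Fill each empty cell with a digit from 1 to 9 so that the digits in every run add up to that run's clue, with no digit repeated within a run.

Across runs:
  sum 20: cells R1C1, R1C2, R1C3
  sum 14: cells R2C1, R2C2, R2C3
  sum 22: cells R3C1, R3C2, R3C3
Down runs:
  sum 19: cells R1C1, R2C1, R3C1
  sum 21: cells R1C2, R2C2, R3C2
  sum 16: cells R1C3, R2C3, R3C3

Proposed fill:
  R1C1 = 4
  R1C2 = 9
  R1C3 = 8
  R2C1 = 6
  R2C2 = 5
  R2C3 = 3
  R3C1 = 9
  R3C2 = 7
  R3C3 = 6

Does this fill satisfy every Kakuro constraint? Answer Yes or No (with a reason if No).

No — the across run R1C1–R1C3 sums to 21, not 20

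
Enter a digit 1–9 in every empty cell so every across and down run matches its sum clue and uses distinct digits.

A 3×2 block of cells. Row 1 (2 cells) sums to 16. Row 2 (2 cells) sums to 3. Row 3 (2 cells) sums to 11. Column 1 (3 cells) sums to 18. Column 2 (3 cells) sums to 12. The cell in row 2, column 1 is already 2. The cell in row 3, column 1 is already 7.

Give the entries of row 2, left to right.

2, 1

16 in 2 cells must be {7,9}; 3 in 2 cells must be {1,2}.
(1,1) = 18 − 9 = 9 completes the 18 down.
(1,2) = 16 − 9 = 7 completes the 16 across.
(2,2) = 3 − 2 = 1 completes the 3 across.
(3,2) = 11 − 7 = 4 completes the 11 across.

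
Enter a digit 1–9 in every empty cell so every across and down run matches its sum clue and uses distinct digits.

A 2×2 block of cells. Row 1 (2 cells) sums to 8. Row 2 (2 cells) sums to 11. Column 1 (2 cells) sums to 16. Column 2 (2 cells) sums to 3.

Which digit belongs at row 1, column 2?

16 in 2 cells must be {7,9}; 3 in 2 cells must be {1,2}.
The 8 across and the 16 down share only 7, so (1,1) = 7.
(1,2) = 8 − 7 = 1 completes the 8 across.
(2,1) = 16 − 7 = 9 completes the 16 down.
(2,2) = 11 − 9 = 2 completes the 11 across.

1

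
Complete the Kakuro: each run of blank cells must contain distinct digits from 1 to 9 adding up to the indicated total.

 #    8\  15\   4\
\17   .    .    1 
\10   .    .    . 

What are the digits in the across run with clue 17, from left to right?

4 in 2 cells must be {1,3}.
Given what's placed, R1C1 must be 7 to fit the 17 across and 8 down.
R1C2 = 17 − 8 = 9 completes the 17 across.
R2C1 = 8 − 7 = 1 completes the 8 down.
R2C2 = 15 − 9 = 6 completes the 15 down.
R2C3 = 10 − 7 = 3 completes the 10 across.

7 9 1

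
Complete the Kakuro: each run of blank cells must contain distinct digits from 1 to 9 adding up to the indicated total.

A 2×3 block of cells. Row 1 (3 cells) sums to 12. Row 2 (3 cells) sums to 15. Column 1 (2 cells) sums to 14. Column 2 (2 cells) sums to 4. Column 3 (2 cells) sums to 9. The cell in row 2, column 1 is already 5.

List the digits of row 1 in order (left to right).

9 1 2

4 in 2 cells must be {1,3}.
(1,1) = 14 − 5 = 9 completes the 14 down.
Given what's placed, (1,2) must be 1 to fit the 12 across and 4 down.
(1,3) = 12 − 10 = 2 completes the 12 across.
(2,2) = 4 − 1 = 3 completes the 4 down.
(2,3) = 15 − 8 = 7 completes the 15 across.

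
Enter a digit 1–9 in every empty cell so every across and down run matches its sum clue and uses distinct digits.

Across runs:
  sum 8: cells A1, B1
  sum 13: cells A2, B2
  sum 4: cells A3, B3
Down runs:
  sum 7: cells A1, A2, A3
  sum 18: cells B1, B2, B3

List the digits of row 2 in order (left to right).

4, 9

4 in 2 cells must be {1,3}; 7 in 3 cells must be {1,2,4}.
The 13 across and the 7 down share only 4, so A2 = 4.
B2 = 13 − 4 = 9 completes the 13 across.
Given what's placed, A3 must be 1 to fit the 4 across and 7 down.
B3 = 4 − 1 = 3 completes the 4 across.
A1 = 7 − 5 = 2 completes the 7 down.
B1 = 8 − 2 = 6 completes the 8 across.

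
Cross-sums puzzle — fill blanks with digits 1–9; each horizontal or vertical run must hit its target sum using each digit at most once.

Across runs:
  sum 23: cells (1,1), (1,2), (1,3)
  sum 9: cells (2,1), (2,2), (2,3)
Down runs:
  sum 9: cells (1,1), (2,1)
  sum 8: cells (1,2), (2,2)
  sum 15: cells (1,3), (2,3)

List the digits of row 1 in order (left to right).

8 6 9

23 in 3 cells must be {6,8,9}.
The 23 across and the 8 down share only 6, so (1,2) = 6.
(2,2) = 8 − 6 = 2 completes the 8 down.
Given what's placed, (2,3) must be 6 to fit the 9 across and 15 down.
(1,1) = 8: the only remaining digit allowed by both the 23 across and the 9 down.
(1,3) = 23 − 14 = 9 completes the 23 across.
(2,1) = 9 − 8 = 1 completes the 9 across.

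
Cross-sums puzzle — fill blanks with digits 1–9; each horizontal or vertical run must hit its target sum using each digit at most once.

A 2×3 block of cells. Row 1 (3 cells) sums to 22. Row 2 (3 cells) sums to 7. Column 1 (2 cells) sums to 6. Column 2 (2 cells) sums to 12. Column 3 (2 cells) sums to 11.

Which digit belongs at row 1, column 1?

7 in 3 cells must be {1,2,4}.
The 22 across and the 6 down share only 5, so (1,1) = 5.
(2,1) = 6 − 5 = 1 completes the 6 down.
Given what's placed, (2,2) must be 4 to fit the 7 across and 12 down.
(2,3) = 7 − 5 = 2 completes the 7 across.
(1,2) = 12 − 4 = 8 completes the 12 down.
(1,3) = 22 − 13 = 9 completes the 22 across.

5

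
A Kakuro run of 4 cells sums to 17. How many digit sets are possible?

9

4 distinct digits from 1–9 sum between 10 and 30.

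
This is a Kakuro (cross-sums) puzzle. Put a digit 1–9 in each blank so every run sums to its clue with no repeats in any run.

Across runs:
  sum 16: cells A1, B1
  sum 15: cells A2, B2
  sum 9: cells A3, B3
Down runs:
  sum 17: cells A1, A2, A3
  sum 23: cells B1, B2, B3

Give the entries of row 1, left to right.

7 9

16 in 2 cells must be {7,9}; 23 in 3 cells must be {6,8,9}.
The 16 across and the 23 down share only 9, so B1 = 9.
A1 = 16 − 9 = 7 completes the 16 across.
Nothing is forced directly, so branch on B2, whose candidates are 6 or 8. If B2 = 8: then A2 would have to be in {7} for the 15 across but in {1,2,4,6,8,9} for the 17 down — contradiction. So B2 = 6.
A2 = 15 − 6 = 9 completes the 15 across.
A3 = 17 − 16 = 1 completes the 17 down.
B3 = 9 − 1 = 8 completes the 9 across.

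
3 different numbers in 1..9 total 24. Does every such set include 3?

No

The only way to make 24 from 3 distinct digits is {7,8,9}, which does not contain 3.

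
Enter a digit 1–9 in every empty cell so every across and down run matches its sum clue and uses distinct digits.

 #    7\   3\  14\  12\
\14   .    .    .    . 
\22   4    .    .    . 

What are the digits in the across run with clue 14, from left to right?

3 in 2 cells must be {1,2}.
R1C1 = 7 − 4 = 3 completes the 7 down.
Nothing is forced directly, so branch on R1C2, whose candidates are 1 or 2. If R1C2 = 1: that forces R2C2 = 2, R2C3 = 9, R2C4 = 7, after which R1C3 would have to be in {2,4,6,8} for the 14 across but in {5} for the 14 down — contradiction. So R1C2 = 2.
R2C2 = 3 − 2 = 1 completes the 3 down.
Nothing is forced directly, so branch on R1C3, whose candidates are 5 or 8. If R1C3 = 8: then R1C4 would have to be in {1} for the 14 across but in {3,4,5,7,8,9} for the 12 down — contradiction. So R1C3 = 5.
R1C4 = 14 − 10 = 4 completes the 14 across.
R2C3 = 14 − 5 = 9 completes the 14 down.
R2C4 = 22 − 14 = 8 completes the 22 across.

3, 2, 5, 4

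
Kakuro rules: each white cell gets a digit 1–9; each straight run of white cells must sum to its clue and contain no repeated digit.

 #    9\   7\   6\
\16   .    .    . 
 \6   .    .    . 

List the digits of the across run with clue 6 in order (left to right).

2 3 1

6 in 3 cells must be {1,2,3}.
Nothing is forced directly, so branch on R2C2, whose candidates are 1 or 2 or 3. If R2C2 = 1: that forces R1C2 = 6, R2C3 = 2, after which R1C3 would have to be in {1,2,3,7,8,9} for the 16 across but in {4} for the 6 down — contradiction. If R2C2 = 2: that forces R1C2 = 5, R2C3 = 1, after which R1C3 would have to be in {2,3,4,7,8,9} for the 16 across but in {5} for the 6 down — contradiction. So R2C2 = 3.
R1C2 = 7 − 3 = 4 completes the 7 down.
Given what's placed, R1C3 must be 5 to fit the 16 across and 6 down.
R2C3 = 6 − 5 = 1 completes the 6 down.
R1C1 = 16 − 9 = 7 completes the 16 across.
R2C1 = 6 − 4 = 2 completes the 6 across.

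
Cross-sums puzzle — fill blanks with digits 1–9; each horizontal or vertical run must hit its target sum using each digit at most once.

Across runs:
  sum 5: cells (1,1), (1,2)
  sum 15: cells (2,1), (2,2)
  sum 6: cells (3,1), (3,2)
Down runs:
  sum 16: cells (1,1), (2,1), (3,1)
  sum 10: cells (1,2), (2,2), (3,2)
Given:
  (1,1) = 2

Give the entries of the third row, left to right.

5 1

(1,2) = 5 − 2 = 3 completes the 5 across.
Given what's placed, (2,2) must be 6 to fit the 15 across and 10 down.
(3,1) = 5: the only remaining digit allowed by both the 6 across and the 16 down.
(3,2) = 6 − 5 = 1 completes the 6 across.
(2,1) = 15 − 6 = 9 completes the 15 across.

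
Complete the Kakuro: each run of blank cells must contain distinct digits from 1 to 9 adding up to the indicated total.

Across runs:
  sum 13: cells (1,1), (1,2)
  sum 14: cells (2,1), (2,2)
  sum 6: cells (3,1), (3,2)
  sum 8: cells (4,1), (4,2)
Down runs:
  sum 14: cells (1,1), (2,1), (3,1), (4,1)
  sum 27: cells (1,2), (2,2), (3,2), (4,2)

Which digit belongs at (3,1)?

Nothing is forced directly, so branch on (3,2), whose candidates are 4 or 5. If (3,2) = 4: that forces (3,1) = 2, (4,2) = 6, after which (4,1) would have to be in {2} for the 8 across but in {1,3,4,5,6,7,8} for the 14 down — contradiction. So (3,2) = 5.
(3,1) = 6 − 5 = 1 completes the 6 across.
Nothing is forced directly, so branch on (4,2), whose candidates are 6 or 7. If (4,2) = 7: then (4,1) would have to be in {1} for the 8 across but in {2,3,4,5,6,7,8} for the 14 down — contradiction. So (4,2) = 6.
(2,2) = 9: the only remaining digit allowed by both the 14 across and the 27 down.
(4,1) = 8 − 6 = 2 completes the 8 across.
(1,2) = 27 − 20 = 7 completes the 27 down.
(2,1) = 14 − 9 = 5 completes the 14 across.
(1,1) = 13 − 7 = 6 completes the 13 across.

1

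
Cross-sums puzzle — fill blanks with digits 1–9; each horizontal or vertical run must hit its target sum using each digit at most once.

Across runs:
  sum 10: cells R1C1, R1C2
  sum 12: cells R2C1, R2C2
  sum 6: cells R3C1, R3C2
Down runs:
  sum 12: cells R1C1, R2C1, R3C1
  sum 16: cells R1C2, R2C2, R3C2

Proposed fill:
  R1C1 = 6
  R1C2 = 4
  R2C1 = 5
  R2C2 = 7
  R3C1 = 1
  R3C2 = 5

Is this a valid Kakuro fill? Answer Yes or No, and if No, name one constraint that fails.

Across: 6+4=10; 5+7=12; 1+5=6. Down: 6+5+1=12; 4+7+5=16. No digit repeats within any run.

Yes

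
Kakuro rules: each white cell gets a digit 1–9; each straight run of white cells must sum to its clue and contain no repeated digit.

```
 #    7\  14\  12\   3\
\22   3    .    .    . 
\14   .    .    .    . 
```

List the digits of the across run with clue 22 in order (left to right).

3, 8, 9, 2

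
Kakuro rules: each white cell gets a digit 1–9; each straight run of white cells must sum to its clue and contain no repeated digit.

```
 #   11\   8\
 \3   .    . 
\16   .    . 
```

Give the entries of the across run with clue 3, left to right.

2 1

3 in 2 cells must be {1,2}; 16 in 2 cells must be {7,9}.
The 3 across and the 11 down share only 2, so R1C1 = 2.
R1C2 = 3 − 2 = 1 completes the 3 across.
R2C1 = 11 − 2 = 9 completes the 11 down.
R2C2 = 16 − 9 = 7 completes the 16 across.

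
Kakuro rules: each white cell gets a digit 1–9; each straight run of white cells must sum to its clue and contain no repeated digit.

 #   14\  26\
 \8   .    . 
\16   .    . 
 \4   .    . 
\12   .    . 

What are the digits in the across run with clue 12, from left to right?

4 8

16 in 2 cells must be {7,9}; 4 in 2 cells must be {1,3}.
Only 7 fits R2C1 under both its across sum 16 and down sum 14.
R2C2 = 16 − 7 = 9 completes the 16 across.
Given what's placed, R3C1 must be 1 to fit the 4 across and 14 down.
R3C2 = 4 − 1 = 3 completes the 4 across.
R4C1 = 4: the only remaining digit allowed by both the 12 across and the 14 down.
R4C2 = 12 − 4 = 8 completes the 12 across.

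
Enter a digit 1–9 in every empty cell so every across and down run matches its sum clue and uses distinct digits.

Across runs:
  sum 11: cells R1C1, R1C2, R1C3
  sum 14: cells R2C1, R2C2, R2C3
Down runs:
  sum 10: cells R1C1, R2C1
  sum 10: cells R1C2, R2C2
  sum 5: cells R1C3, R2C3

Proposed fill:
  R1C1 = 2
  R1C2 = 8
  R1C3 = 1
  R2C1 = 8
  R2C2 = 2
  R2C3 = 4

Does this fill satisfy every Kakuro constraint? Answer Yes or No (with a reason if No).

Across: 2+8+1=11; 8+2+4=14. Down: 2+8=10; 8+2=10; 1+4=5. No digit repeats within any run.

Yes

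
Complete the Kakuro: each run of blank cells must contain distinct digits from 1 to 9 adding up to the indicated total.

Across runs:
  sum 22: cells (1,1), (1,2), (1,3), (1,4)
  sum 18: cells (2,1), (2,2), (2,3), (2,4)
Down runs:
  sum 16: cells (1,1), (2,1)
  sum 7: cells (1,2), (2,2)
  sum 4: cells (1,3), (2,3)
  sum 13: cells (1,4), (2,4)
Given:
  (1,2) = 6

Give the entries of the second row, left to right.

16 in 2 cells must be {7,9}; 4 in 2 cells must be {1,3}.
(2,2) = 7 − 6 = 1 completes the 7 down.
(2,3) = 3: the only remaining digit allowed by both the 18 across and the 4 down.
(1,3) = 4 − 3 = 1 completes the 4 down.
(2,1) = 9: the only remaining digit allowed by both the 18 across and the 16 down.
(2,4) = 18 − 13 = 5 completes the 18 across.
(1,1) = 16 − 9 = 7 completes the 16 down.
(1,4) = 22 − 14 = 8 completes the 22 across.

9 1 3 5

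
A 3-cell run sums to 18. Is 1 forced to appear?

Counterexample: {2,7,9} sums to 18 without using 1.

No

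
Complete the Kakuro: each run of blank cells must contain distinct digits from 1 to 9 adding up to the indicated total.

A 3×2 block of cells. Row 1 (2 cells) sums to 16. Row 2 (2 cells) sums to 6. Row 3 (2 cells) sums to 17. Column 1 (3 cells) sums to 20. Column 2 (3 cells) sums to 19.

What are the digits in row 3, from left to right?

9, 8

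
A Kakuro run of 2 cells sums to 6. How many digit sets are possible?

2 distinct digits from 1–9 sum between 3 and 17.
Enumerating: {1,5}, {2,4}.

2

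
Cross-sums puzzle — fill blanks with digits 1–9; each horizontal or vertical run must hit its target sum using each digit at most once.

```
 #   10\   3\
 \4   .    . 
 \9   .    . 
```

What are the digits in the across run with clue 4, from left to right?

4 in 2 cells must be {1,3}; 3 in 2 cells must be {1,2}.
The 4 across and the 3 down share only 1, so R1C2 = 1.
R2C2 = 3 − 1 = 2 completes the 3 down.
R1C1 = 4 − 1 = 3 completes the 4 across.
R2C1 = 9 − 2 = 7 completes the 9 across.

3 1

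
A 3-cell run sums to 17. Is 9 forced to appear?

No

Counterexample: {2,7,8} sums to 17 without using 9.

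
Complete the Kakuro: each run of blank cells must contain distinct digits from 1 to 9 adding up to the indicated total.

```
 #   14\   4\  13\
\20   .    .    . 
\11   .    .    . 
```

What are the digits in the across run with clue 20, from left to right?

8 3 9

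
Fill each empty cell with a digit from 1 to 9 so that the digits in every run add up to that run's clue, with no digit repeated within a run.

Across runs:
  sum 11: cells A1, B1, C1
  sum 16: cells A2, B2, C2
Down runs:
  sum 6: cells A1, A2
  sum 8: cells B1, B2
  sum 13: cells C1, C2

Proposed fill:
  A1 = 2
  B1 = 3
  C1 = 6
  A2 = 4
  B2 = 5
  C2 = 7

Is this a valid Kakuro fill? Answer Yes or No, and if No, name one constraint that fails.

Yes

Across: 2+3+6=11; 4+5+7=16. Down: 2+4=6; 3+5=8; 6+7=13. No digit repeats within any run.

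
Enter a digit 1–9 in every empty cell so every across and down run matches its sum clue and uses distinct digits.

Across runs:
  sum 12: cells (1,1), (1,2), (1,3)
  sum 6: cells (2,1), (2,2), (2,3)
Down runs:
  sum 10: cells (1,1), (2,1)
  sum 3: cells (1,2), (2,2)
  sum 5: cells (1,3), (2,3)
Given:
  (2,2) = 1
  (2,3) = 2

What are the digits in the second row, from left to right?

6 in 3 cells must be {1,2,3}; 3 in 2 cells must be {1,2}.
(1,2) = 3 − 1 = 2 completes the 3 down.
(1,3) = 5 − 2 = 3 completes the 5 down.
(2,1) = 6 − 3 = 3 completes the 6 across.
(1,1) = 12 − 5 = 7 completes the 12 across.

3 1 2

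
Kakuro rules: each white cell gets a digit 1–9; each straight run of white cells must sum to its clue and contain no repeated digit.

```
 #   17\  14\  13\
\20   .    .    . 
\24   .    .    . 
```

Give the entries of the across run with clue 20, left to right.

9 5 6

24 in 3 cells must be {7,8,9}; 17 in 2 cells must be {8,9}.
Nothing is forced directly, so branch on R1C1, whose candidates are 8 or 9. If R1C1 = 8: that forces R2C1 = 9, R2C2 = 8, R2C3 = 7, after which R1C2 would have to be in {3,5,7,9} for the 20 across but in {6} for the 14 down — contradiction. So R1C1 = 9.
R2C1 = 17 − 9 = 8 completes the 17 down.
Given what's placed, R2C2 must be 9 to fit the 24 across and 14 down.
R2C3 = 24 − 17 = 7 completes the 24 across.
R1C2 = 14 − 9 = 5 completes the 14 down.
R1C3 = 20 − 14 = 6 completes the 20 across.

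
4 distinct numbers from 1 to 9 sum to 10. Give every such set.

4 distinct digits from 1–9 sum between 10 and 30.
Only one set works: {1,2,3,4}.

{1,2,3,4}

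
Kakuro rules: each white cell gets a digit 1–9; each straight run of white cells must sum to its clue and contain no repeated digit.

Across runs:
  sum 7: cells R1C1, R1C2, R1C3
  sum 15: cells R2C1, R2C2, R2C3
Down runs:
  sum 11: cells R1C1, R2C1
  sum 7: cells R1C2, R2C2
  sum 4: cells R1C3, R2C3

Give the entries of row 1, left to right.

7 in 3 cells must be {1,2,4}; 4 in 2 cells must be {1,3}.
The 7 across and the 4 down share only 1, so R1C3 = 1.
R2C3 = 4 − 1 = 3 completes the 4 down.
Nothing is forced directly, so branch on R2C2, whose candidates are 4 or 5. If R2C2 = 4: then R1C2 would have to be in {2,4} for the 7 across but in {3} for the 7 down — contradiction. So R2C2 = 5.
R1C2 = 7 − 5 = 2 completes the 7 down.
R2C1 = 15 − 8 = 7 completes the 15 across.
R1C1 = 7 − 3 = 4 completes the 7 across.

4 2 1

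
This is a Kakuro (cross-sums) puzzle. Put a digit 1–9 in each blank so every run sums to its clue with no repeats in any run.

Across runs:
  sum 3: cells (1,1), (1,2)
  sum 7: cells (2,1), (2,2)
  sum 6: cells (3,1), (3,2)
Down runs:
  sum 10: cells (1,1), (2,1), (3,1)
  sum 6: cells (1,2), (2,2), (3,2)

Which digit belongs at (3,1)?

5

3 in 2 cells must be {1,2}; 6 in 3 cells must be {1,2,3}.
Nothing is forced directly, so branch on (1,1), whose candidates are 1 or 2. If (1,1) = 2: that forces (1,2) = 1, (3,2) = 2, (2,2) = 3, after which (3,1) would have to be in {4} for the 6 across but in {1,3,5,7} for the 10 down — contradiction. So (1,1) = 1.
(1,2) = 3 − 1 = 2 completes the 3 across.
Given what's placed, (3,2) must be 1 to fit the 6 across and 6 down.
(2,2) = 6 − 3 = 3 completes the 6 down.
(3,1) = 6 − 1 = 5 completes the 6 across.
(2,1) = 7 − 3 = 4 completes the 7 across.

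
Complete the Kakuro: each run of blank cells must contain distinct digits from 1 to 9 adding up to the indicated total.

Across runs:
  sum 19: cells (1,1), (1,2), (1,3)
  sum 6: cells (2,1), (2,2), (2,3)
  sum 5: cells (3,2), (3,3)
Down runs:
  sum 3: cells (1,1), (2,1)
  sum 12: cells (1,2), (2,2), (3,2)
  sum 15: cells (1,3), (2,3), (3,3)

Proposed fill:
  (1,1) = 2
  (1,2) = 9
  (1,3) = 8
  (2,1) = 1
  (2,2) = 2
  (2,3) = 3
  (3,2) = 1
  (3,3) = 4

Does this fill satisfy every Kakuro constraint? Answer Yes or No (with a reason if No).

Across: 2+9+8=19; 1+2+3=6; 1+4=5. Down: 2+1=3; 9+2+1=12; 8+3+4=15. No digit repeats within any run.

Yes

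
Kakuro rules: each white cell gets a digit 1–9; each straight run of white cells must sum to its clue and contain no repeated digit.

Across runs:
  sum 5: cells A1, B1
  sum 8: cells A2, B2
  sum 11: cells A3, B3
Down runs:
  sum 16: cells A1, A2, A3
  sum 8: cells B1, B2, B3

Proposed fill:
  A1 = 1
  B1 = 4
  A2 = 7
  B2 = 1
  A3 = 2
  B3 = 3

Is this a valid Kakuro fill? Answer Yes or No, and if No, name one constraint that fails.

No — the down run A1–A3 sums to 10, not 16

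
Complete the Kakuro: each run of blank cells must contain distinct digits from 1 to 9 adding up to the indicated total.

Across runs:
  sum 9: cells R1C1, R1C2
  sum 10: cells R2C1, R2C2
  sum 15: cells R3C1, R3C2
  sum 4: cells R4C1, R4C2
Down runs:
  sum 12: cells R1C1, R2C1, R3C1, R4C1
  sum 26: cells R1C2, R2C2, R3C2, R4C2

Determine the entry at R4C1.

4 in 2 cells must be {1,3}.
Only 6 fits R3C1 under both its across sum 15 and down sum 12.
R3C2 = 15 − 6 = 9 completes the 15 across.
Given what's placed, R4C2 must be 3 to fit the 4 across and 26 down.
R4C1 = 4 − 3 = 1 completes the 4 across.

1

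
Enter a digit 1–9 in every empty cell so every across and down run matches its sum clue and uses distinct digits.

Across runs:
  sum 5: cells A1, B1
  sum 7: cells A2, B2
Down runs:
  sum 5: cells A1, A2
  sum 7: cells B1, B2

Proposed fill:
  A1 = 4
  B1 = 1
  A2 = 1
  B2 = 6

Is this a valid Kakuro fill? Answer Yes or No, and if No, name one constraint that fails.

Across: 4+1=5; 1+6=7. Down: 4+1=5; 1+6=7. No digit repeats within any run.

Yes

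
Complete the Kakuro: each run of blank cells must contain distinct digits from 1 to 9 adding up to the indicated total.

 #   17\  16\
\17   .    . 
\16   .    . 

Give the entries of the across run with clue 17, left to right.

17 in 2 cells must be {8,9}; 16 in 2 cells must be {7,9}.
The 17 across and the 16 down share only 9, so R1C2 = 9.
The 16 across and the 17 down share only 9, so R2C1 = 9.
R2C2 = 16 − 9 = 7 completes the 16 across.
R1C1 = 17 − 9 = 8 completes the 17 across.

8, 9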